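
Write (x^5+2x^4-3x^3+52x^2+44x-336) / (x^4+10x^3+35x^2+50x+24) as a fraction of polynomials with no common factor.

(x^3-5x^2+20x-28)/(x^2+3x+2)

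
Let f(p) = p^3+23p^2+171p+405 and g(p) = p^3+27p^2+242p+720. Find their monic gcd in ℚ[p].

p+9

Repeated division with remainder:
  p^3+23p^2+171p+405 = (p^3+27p^2+242p+720) + (-4p^2-71p-315)
  p^3+27p^2+242p+720 = (-(1/4)p-37/16)(-4p^2-71p-315) + (-(15/16)p-135/16)
  -4p^2-71p-315 = ((64/15)p+112/3)(-(15/16)p-135/16) + (0)
Last nonzero remainder: -(15/16)p-135/16. Dividing through by -15/16 gives the monic gcd p+9.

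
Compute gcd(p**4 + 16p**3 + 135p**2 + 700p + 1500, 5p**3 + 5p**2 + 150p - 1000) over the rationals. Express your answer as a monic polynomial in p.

p**2 + 5p + 50

By polynomial division,
  p**4 + 16p**3 + 135p**2 + 700p + 1500 = ((1/5)p + 3)(5p**3 + 5p**2 + 150p - 1000) + (90p**2 + 450p + 4500)
  5p**3 + 5p**2 + 150p - 1000 = ((1/18)p - 2/9)(90p**2 + 450p + 4500) + (0)
Last nonzero remainder: 90p**2 + 450p + 4500. Dividing through by 90 gives the monic gcd p**2 + 5p + 50.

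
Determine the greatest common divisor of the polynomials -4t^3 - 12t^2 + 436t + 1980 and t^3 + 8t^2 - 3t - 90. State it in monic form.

t + 5

Apply the Euclidean algorithm:
  -4t^3 - 12t^2 + 436t + 1980 = (-4)(t^3 + 8t^2 - 3t - 90) + (20t^2 + 424t + 1620)
  t^3 + 8t^2 - 3t - 90 = ((1/20)t - 33/50)(20t^2 + 424t + 1620) + ((4896/25)t + 4896/5)
  20t^2 + 424t + 1620 = ((125/1224)t + 225/136)((4896/25)t + 4896/5) + (0)
Last nonzero remainder: (4896/25)t + 4896/5. Dividing through by 4896/25 gives the monic gcd t + 5.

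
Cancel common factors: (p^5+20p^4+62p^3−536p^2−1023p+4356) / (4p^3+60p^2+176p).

(p^3+5p^2−57p+99)/(4p)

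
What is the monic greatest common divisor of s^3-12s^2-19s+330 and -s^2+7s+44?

s-11

Repeated division with remainder:
  s^3-12s^2-19s+330 = (-s+5)(-s^2+7s+44) + (-10s+110)
  -s^2+7s+44 = ((1/10)s+2/5)(-10s+110) + (0)
Last nonzero remainder: -10s+110. Dividing through by -10 gives the monic gcd s-11.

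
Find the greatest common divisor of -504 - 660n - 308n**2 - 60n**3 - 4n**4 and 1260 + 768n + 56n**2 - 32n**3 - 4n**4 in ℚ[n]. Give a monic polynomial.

63 + 51n + 13n**2 + n**3

By polynomial division,
  -4n**4 - 60n**3 - 308n**2 - 660n - 504 = (-4n**4 - 32n**3 + 56n**2 + 768n + 1260) + (-28n**3 - 364n**2 - 1428n - 1764)
  -4n**4 - 32n**3 + 56n**2 + 768n + 1260 = ((1/7)n - 5/7)(-28n**3 - 364n**2 - 1428n - 1764) + (0)
Last nonzero remainder: -28n**3 - 364n**2 - 1428n - 1764. Dividing through by -28 gives the monic gcd n**3 + 13n**2 + 51n + 63.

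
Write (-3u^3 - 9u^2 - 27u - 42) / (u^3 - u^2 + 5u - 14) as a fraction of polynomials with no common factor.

(-3u - 6)/(u - 2)

By polynomial division,
  -3u^3 - 9u^2 - 27u - 42 = (-3)(u^3 - u^2 + 5u - 14) + (-12u^2 - 12u - 84)
  u^3 - u^2 + 5u - 14 = (-(1/12)u + 1/6)(-12u^2 - 12u - 84) + (0)
Last nonzero remainder: -12u^2 - 12u - 84. Dividing through by -12 gives the monic gcd u^2 + u + 7.
Cancel u^2 + u + 7 from numerator and denominator to get the reduced form.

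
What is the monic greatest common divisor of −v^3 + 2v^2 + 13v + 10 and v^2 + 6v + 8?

v + 2

Repeated division with remainder:
  −v^3 + 2v^2 + 13v + 10 = (−v + 8)(v^2 + 6v + 8) + (−27v − 54)
  v^2 + 6v + 8 = (−(1/27)v − 4/27)(−27v − 54) + (0)
Last nonzero remainder: −27v − 54. Dividing through by −27 gives the monic gcd v + 2.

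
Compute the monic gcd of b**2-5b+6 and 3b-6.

Repeated division with remainder:
  b**2-5b+6 = ((1/3)b-1)(3b-6) + (0)
Last nonzero remainder: 3b-6. Dividing through by 3 gives the monic gcd b-2.

b-2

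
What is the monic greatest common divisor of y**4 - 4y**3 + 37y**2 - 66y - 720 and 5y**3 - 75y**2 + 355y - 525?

y - 5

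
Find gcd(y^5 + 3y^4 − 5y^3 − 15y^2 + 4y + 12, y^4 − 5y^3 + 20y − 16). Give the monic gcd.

Apply the Euclidean algorithm:
  y^5 + 3y^4 − 5y^3 − 15y^2 + 4y + 12 = (y + 8)(y^4 − 5y^3 + 20y − 16) + (35y^3 − 35y^2 − 140y + 140)
  y^4 − 5y^3 + 20y − 16 = ((1/35)y − 4/35)(35y^3 − 35y^2 − 140y + 140) + (0)
Last nonzero remainder: 35y^3 − 35y^2 − 140y + 140. Dividing through by 35 gives the monic gcd y^3 − y^2 − 4y + 4.

y^3 − y^2 − 4y + 4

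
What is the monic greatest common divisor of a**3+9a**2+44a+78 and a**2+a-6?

Euclidean algorithm in ℚ[a]:
  a**3+9a**2+44a+78 = (a+8)(a**2+a-6) + (42a+126)
  a**2+a-6 = ((1/42)a-1/21)(42a+126) + (0)
Last nonzero remainder: 42a+126. Dividing through by 42 gives the monic gcd a+3.

a+3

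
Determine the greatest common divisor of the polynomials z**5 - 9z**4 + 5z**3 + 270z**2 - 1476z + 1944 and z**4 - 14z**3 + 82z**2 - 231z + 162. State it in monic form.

Apply the Euclidean algorithm:
  z**5 - 9z**4 + 5z**3 + 270z**2 - 1476z + 1944 = (z + 5)(z**4 - 14z**3 + 82z**2 - 231z + 162) + (-7z**3 + 91z**2 - 483z + 1134)
  z**4 - 14z**3 + 82z**2 - 231z + 162 = (-(1/7)z + 1/7)(-7z**3 + 91z**2 - 483z + 1134) + (0)
Last nonzero remainder: -7z**3 + 91z**2 - 483z + 1134. Dividing through by -7 gives the monic gcd z**3 - 13z**2 + 69z - 162.

z**3 - 13z**2 + 69z - 162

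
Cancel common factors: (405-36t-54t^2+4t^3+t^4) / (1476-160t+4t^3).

Apply the Euclidean algorithm:
  t^4+4t^3-54t^2-36t+405 = ((1/4)t+1)(4t^3-160t+1476) + (-14t^2-245t-1071)
  4t^3-160t+1476 = (-(2/7)t+5)(-14t^2-245t-1071) + (759t+6831)
  -14t^2-245t-1071 = (-(14/759)t-119/759)(759t+6831) + (0)
Last nonzero remainder: 759t+6831. Dividing through by 759 gives the monic gcd t+9.
Cancel t+9 from numerator and denominator to get the reduced form.

(45-9t-5t^2+t^3)/(164-36t+4t^2)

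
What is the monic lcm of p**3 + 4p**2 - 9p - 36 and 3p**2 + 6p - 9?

p**4 + 3p**3 - 13p**2 - 27p + 36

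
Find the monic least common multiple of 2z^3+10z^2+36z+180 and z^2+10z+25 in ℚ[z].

z^4+10z^3+43z^2+180z+450

Repeated division with remainder:
  2z^3+10z^2+36z+180 = (2z−10)(z^2+10z+25) + (86z+430)
  z^2+10z+25 = ((1/86)z+5/86)(86z+430) + (0)
Last nonzero remainder: 86z+430. Dividing through by 86 gives the monic gcd z+5.
Then lcm(f, g) = f·g / gcd(f, g); expanding and making the result monic gives the answer.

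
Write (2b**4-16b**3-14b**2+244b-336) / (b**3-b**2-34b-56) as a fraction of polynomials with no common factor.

(2b**2-10b+12)/(b+2)

Euclidean algorithm in ℚ[b]:
  2b**4-16b**3-14b**2+244b-336 = (2b-14)(b**3-b**2-34b-56) + (40b**2-120b-1120)
  b**3-b**2-34b-56 = ((1/40)b+1/20)(40b**2-120b-1120) + (0)
Last nonzero remainder: 40b**2-120b-1120. Dividing through by 40 gives the monic gcd b**2-3b-28.
Cancel b**2-3b-28 from numerator and denominator to get the reduced form.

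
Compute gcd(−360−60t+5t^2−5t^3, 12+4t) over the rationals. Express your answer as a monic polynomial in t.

3+t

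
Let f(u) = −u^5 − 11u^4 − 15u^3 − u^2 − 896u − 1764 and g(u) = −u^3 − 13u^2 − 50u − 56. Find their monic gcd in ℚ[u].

u^2 + 9u + 14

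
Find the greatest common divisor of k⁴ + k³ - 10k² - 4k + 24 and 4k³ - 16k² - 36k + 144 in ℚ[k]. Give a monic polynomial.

k + 3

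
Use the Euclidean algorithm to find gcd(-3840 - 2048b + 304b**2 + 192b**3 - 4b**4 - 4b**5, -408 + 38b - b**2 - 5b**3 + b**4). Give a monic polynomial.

Repeated division with remainder:
  -4b**5 - 4b**4 + 192b**3 + 304b**2 - 2048b - 3840 = (-4b - 24)(b**4 - 5b**3 - b**2 + 38b - 408) + (68b**3 + 432b**2 - 2768b - 13632)
  b**4 - 5b**3 - b**2 + 38b - 408 = ((1/68)b - 193/1156)(68b**3 + 432b**2 - 2768b - 13632) + ((32319/289)b**2 - (64638/289)b - 775656/289)
  68b**3 + 432b**2 - 2768b - 13632 = ((19652/32319)b + 164152/32319)((32319/289)b**2 - (64638/289)b - 775656/289) + (0)
Last nonzero remainder: (32319/289)b**2 - (64638/289)b - 775656/289. Dividing through by 32319/289 gives the monic gcd b**2 - 2b - 24.

-24 - 2b + b**2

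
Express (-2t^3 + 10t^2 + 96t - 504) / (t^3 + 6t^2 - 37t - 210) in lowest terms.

By polynomial division,
  -2t^3 + 10t^2 + 96t - 504 = (-2)(t^3 + 6t^2 - 37t - 210) + (22t^2 + 22t - 924)
  t^3 + 6t^2 - 37t - 210 = ((1/22)t + 5/22)(22t^2 + 22t - 924) + (0)
Last nonzero remainder: 22t^2 + 22t - 924. Dividing through by 22 gives the monic gcd t^2 + t - 42.
Cancel t^2 + t - 42 from numerator and denominator to get the reduced form.

(-2t + 12)/(t + 5)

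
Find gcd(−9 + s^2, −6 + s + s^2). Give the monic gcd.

3 + s

By polynomial division,
  s^2 − 9 = (s^2 + s − 6) + (−s − 3)
  s^2 + s − 6 = (−s + 2)(−s − 3) + (0)
Last nonzero remainder: −s − 3. Dividing through by −1 gives the monic gcd s + 3.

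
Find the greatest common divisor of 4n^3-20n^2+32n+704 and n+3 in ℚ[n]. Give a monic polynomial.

1

Apply the Euclidean algorithm:
  4n^3-20n^2+32n+704 = (4n^2-32n+128)(n+3) + (320)
  n+3 = ((1/320)n+3/320)(320) + (0)
The last nonzero remainder is the constant 320, so the polynomials are coprime and gcd = 1.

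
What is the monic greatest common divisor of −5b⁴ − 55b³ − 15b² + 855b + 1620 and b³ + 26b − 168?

b − 4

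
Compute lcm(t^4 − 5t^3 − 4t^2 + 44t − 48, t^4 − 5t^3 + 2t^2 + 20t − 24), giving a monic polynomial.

Repeated division with remainder:
  t^4 − 5t^3 − 4t^2 + 44t − 48 = (t^4 − 5t^3 + 2t^2 + 20t − 24) + (−6t^2 + 24t − 24)
  t^4 − 5t^3 + 2t^2 + 20t − 24 = (−(1/6)t^2 + (1/6)t + 1)(−6t^2 + 24t − 24) + (0)
Last nonzero remainder: −6t^2 + 24t − 24. Dividing through by −6 gives the monic gcd t^2 − 4t + 4.
Then lcm(f, g) = f·g / gcd(f, g); expanding and making the result monic gives the answer.

t^6 − 6t^5 − 5t^4 + 78t^3 − 68t^2 − 216t + 288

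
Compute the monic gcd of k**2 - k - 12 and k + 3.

k + 3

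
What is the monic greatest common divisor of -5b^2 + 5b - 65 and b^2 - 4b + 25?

Repeated division with remainder:
  -5b^2 + 5b - 65 = (-5)(b^2 - 4b + 25) + (-15b + 60)
  b^2 - 4b + 25 = (-(1/15)b)(-15b + 60) + (25)
  -15b + 60 = (-(3/5)b + 12/5)(25) + (0)
The last nonzero remainder is the constant 25, so the polynomials are coprime and gcd = 1.

1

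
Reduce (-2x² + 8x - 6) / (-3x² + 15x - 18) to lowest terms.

(2x - 2)/(3x - 6)

Apply the Euclidean algorithm:
  -2x² + 8x - 6 = (2/3)(-3x² + 15x - 18) + (-2x + 6)
  -3x² + 15x - 18 = ((3/2)x - 3)(-2x + 6) + (0)
Last nonzero remainder: -2x + 6. Dividing through by -2 gives the monic gcd x - 3.
Cancel x - 3 from numerator and denominator to get the reduced form.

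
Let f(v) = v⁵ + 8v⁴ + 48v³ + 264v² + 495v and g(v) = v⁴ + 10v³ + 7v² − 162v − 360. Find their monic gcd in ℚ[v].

v² + 8v + 15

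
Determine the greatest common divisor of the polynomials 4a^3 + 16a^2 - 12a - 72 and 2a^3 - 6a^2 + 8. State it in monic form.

a - 2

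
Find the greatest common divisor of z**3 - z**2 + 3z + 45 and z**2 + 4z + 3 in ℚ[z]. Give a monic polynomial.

z + 3

By polynomial division,
  z**3 - z**2 + 3z + 45 = (z - 5)(z**2 + 4z + 3) + (20z + 60)
  z**2 + 4z + 3 = ((1/20)z + 1/20)(20z + 60) + (0)
Last nonzero remainder: 20z + 60. Dividing through by 20 gives the monic gcd z + 3.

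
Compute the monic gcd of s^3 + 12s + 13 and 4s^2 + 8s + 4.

s + 1

Euclidean algorithm in ℚ[s]:
  s^3 + 12s + 13 = ((1/4)s − 1/2)(4s^2 + 8s + 4) + (15s + 15)
  4s^2 + 8s + 4 = ((4/15)s + 4/15)(15s + 15) + (0)
Last nonzero remainder: 15s + 15. Dividing through by 15 gives the monic gcd s + 1.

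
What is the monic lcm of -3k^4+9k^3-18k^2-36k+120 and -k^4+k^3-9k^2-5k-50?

k^6-k^5+5k^4+9k^3+14k^2-20k-200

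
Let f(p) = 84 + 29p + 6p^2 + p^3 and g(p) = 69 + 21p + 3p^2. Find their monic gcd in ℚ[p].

1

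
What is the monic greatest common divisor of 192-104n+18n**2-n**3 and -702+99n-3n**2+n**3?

-6+n

By polynomial division,
  -n**3+18n**2-104n+192 = (-1)(n**3-3n**2+99n-702) + (15n**2-5n-510)
  n**3-3n**2+99n-702 = ((1/15)n-8/45)(15n**2-5n-510) + ((1189/9)n-2378/3)
  15n**2-5n-510 = ((135/1189)n+765/1189)((1189/9)n-2378/3) + (0)
Last nonzero remainder: (1189/9)n-2378/3. Dividing through by 1189/9 gives the monic gcd n-6.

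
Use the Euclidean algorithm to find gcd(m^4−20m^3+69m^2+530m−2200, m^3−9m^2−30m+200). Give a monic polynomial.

Euclidean algorithm in ℚ[m]:
  m^4−20m^3+69m^2+530m−2200 = (m−11)(m^3−9m^2−30m+200) + (0)
The last nonzero remainder m^3−9m^2−30m+200 is already monic.

m^3−9m^2−30m+200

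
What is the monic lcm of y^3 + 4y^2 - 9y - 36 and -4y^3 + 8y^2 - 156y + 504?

y^5 + 5y^4 + 37y^3 + 123y^2 - 414y - 1512

Apply the Euclidean algorithm:
  y^3 + 4y^2 - 9y - 36 = (-1/4)(-4y^3 + 8y^2 - 156y + 504) + (6y^2 - 48y + 90)
  -4y^3 + 8y^2 - 156y + 504 = (-(2/3)y - 4)(6y^2 - 48y + 90) + (-288y + 864)
  6y^2 - 48y + 90 = (-(1/48)y + 5/48)(-288y + 864) + (0)
Last nonzero remainder: -288y + 864. Dividing through by -288 gives the monic gcd y - 3.
Then lcm(f, g) = f·g / gcd(f, g); expanding and making the result monic gives the answer.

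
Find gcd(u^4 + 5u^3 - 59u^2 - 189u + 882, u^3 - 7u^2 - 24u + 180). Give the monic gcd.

u - 6

Apply the Euclidean algorithm:
  u^4 + 5u^3 - 59u^2 - 189u + 882 = (u + 12)(u^3 - 7u^2 - 24u + 180) + (49u^2 - 81u - 1278)
  u^3 - 7u^2 - 24u + 180 = ((1/49)u - 262/2401)(49u^2 - 81u - 1278) + (-(16224/2401)u + 97344/2401)
  49u^2 - 81u - 1278 = (-(117649/16224)u - 170471/5408)(-(16224/2401)u + 97344/2401) + (0)
Last nonzero remainder: -(16224/2401)u + 97344/2401. Dividing through by -16224/2401 gives the monic gcd u - 6.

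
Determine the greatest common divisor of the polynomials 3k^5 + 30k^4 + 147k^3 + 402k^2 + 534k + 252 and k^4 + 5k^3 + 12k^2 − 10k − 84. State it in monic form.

k^3 + 7k^2 + 26k + 42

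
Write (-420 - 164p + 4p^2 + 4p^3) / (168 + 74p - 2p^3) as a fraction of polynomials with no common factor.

Apply the Euclidean algorithm:
  4p^3 + 4p^2 - 164p - 420 = (-2)(-2p^3 + 74p + 168) + (4p^2 - 16p - 84)
  -2p^3 + 74p + 168 = (-(1/2)p - 2)(4p^2 - 16p - 84) + (0)
Last nonzero remainder: 4p^2 - 16p - 84. Dividing through by 4 gives the monic gcd p^2 - 4p - 21.
Cancel p^2 - 4p - 21 from numerator and denominator to get the reduced form.

(-10 - 2p)/(4 + p)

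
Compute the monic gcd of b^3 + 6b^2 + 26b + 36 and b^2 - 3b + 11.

Repeated division with remainder:
  b^3 + 6b^2 + 26b + 36 = (b + 9)(b^2 - 3b + 11) + (42b - 63)
  b^2 - 3b + 11 = ((1/42)b - 1/28)(42b - 63) + (35/4)
  42b - 63 = ((24/5)b - 36/5)(35/4) + (0)
The last nonzero remainder is the constant 35/4, so the polynomials are coprime and gcd = 1.

1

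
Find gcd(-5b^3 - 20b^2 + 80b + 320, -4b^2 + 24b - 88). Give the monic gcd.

Apply the Euclidean algorithm:
  -5b^3 - 20b^2 + 80b + 320 = ((5/4)b + 25/2)(-4b^2 + 24b - 88) + (-110b + 1420)
  -4b^2 + 24b - 88 = ((2/55)b + 152/605)(-110b + 1420) + (-53816/121)
  -110b + 1420 = ((6655/26908)b - 42955/13454)(-53816/121) + (0)
The last nonzero remainder is the constant -53816/121, so the polynomials are coprime and gcd = 1.

1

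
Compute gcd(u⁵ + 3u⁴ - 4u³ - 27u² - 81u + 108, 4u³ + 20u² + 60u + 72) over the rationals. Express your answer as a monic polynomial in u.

u² + 3u + 9

Repeated division with remainder:
  u⁵ + 3u⁴ - 4u³ - 27u² - 81u + 108 = ((1/4)u² - (1/2)u - 9/4)(4u³ + 20u² + 60u + 72) + (30u² + 90u + 270)
  4u³ + 20u² + 60u + 72 = ((2/15)u + 4/15)(30u² + 90u + 270) + (0)
Last nonzero remainder: 30u² + 90u + 270. Dividing through by 30 gives the monic gcd u² + 3u + 9.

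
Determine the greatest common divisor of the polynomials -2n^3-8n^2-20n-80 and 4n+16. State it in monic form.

n+4

By polynomial division,
  -2n^3-8n^2-20n-80 = (-(1/2)n^2-5)(4n+16) + (0)
Last nonzero remainder: 4n+16. Dividing through by 4 gives the monic gcd n+4.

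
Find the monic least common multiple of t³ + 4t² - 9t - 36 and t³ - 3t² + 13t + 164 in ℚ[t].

Repeated division with remainder:
  t³ + 4t² - 9t - 36 = (t³ - 3t² + 13t + 164) + (7t² - 22t - 200)
  t³ - 3t² + 13t + 164 = ((1/7)t + 1/49)(7t² - 22t - 200) + ((2059/49)t + 8236/49)
  7t² - 22t - 200 = ((343/2059)t - 2450/2059)((2059/49)t + 8236/49) + (0)
Last nonzero remainder: (2059/49)t + 8236/49. Dividing through by 2059/49 gives the monic gcd t + 4.
Then lcm(f, g) = f·g / gcd(f, g); expanding and making the result monic gives the answer.

t⁵ - 3t⁴ + 4t³ + 191t² - 117t - 1476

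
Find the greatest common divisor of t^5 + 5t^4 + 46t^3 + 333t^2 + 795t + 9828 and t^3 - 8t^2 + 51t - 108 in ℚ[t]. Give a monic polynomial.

t^2 - 5t + 36

Apply the Euclidean algorithm:
  t^5 + 5t^4 + 46t^3 + 333t^2 + 795t + 9828 = (t^2 + 13t + 99)(t^3 - 8t^2 + 51t - 108) + (570t^2 - 2850t + 20520)
  t^3 - 8t^2 + 51t - 108 = ((1/570)t - 1/190)(570t^2 - 2850t + 20520) + (0)
Last nonzero remainder: 570t^2 - 2850t + 20520. Dividing through by 570 gives the monic gcd t^2 - 5t + 36.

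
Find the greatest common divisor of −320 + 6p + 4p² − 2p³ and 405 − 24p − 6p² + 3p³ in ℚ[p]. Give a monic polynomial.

5 + p

Euclidean algorithm in ℚ[p]:
  −2p³ + 4p² + 6p − 320 = (−2/3)(3p³ − 6p² − 24p + 405) + (−10p − 50)
  3p³ − 6p² − 24p + 405 = (−(3/10)p² + (21/10)p − 81/10)(−10p − 50) + (0)
Last nonzero remainder: −10p − 50. Dividing through by −10 gives the monic gcd p + 5.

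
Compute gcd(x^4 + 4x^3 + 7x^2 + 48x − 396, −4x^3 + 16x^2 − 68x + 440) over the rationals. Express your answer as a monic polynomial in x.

x^2 + x + 22

Apply the Euclidean algorithm:
  x^4 + 4x^3 + 7x^2 + 48x − 396 = (−(1/4)x − 2)(−4x^3 + 16x^2 − 68x + 440) + (22x^2 + 22x + 484)
  −4x^3 + 16x^2 − 68x + 440 = (−(2/11)x + 10/11)(22x^2 + 22x + 484) + (0)
Last nonzero remainder: 22x^2 + 22x + 484. Dividing through by 22 gives the monic gcd x^2 + x + 22.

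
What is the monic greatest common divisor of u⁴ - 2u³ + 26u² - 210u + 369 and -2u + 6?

u - 3

Repeated division with remainder:
  u⁴ - 2u³ + 26u² - 210u + 369 = (-(1/2)u³ - (1/2)u² - (29/2)u + 123/2)(-2u + 6) + (0)
Last nonzero remainder: -2u + 6. Dividing through by -2 gives the monic gcd u - 3.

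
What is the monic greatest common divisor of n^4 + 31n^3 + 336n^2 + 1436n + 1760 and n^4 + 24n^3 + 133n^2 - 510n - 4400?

n^3 + 29n^2 + 278n + 880

By polynomial division,
  n^4 + 31n^3 + 336n^2 + 1436n + 1760 = (n^4 + 24n^3 + 133n^2 - 510n - 4400) + (7n^3 + 203n^2 + 1946n + 6160)
  n^4 + 24n^3 + 133n^2 - 510n - 4400 = ((1/7)n - 5/7)(7n^3 + 203n^2 + 1946n + 6160) + (0)
Last nonzero remainder: 7n^3 + 203n^2 + 1946n + 6160. Dividing through by 7 gives the monic gcd n^3 + 29n^2 + 278n + 880.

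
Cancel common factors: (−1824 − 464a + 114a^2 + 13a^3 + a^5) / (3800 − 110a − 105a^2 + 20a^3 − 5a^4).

(12 + a − a^2)/(−25 + 5a)

Apply the Euclidean algorithm:
  a^5 + 13a^3 + 114a^2 − 464a − 1824 = (−(1/5)a − 4/5)(−5a^4 + 20a^3 − 105a^2 − 110a + 3800) + (8a^3 + 8a^2 + 208a + 1216)
  −5a^4 + 20a^3 − 105a^2 − 110a + 3800 = (−(5/8)a + 25/8)(8a^3 + 8a^2 + 208a + 1216) + (0)
Last nonzero remainder: 8a^3 + 8a^2 + 208a + 1216. Dividing through by 8 gives the monic gcd a^3 + a^2 + 26a + 152.
Cancel a^3 + a^2 + 26a + 152 from numerator and denominator to get the reduced form.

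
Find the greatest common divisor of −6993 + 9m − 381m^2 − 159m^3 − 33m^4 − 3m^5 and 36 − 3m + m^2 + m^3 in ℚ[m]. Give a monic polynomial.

Euclidean algorithm in ℚ[m]:
  −3m^5 − 33m^4 − 159m^3 − 381m^2 + 9m − 6993 = (−3m^2 − 30m − 138)(m^3 + m^2 − 3m + 36) + (−225m^2 + 675m − 2025)
  m^3 + m^2 − 3m + 36 = (−(1/225)m − 4/225)(−225m^2 + 675m − 2025) + (0)
Last nonzero remainder: −225m^2 + 675m − 2025. Dividing through by −225 gives the monic gcd m^2 − 3m + 9.

9 − 3m + m^2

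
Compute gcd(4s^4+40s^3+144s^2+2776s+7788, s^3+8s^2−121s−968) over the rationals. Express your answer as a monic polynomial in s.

s+11

Repeated division with remainder:
  4s^4+40s^3+144s^2+2776s+7788 = (4s+8)(s^3+8s^2−121s−968) + (564s^2+7616s+15532)
  s^3+8s^2−121s−968 = ((1/564)s−194/19881)(564s^2+7616s+15532) + (−(1475600/19881)s−16231600/19881)
  564s^2+7616s+15532 = (−(2803221/368900)s−7017993/368900)(−(1475600/19881)s−16231600/19881) + (0)
Last nonzero remainder: −(1475600/19881)s−16231600/19881. Dividing through by −1475600/19881 gives the monic gcd s+11.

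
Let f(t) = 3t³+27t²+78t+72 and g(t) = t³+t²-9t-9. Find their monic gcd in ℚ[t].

Apply the Euclidean algorithm:
  3t³+27t²+78t+72 = (3)(t³+t²-9t-9) + (24t²+105t+99)
  t³+t²-9t-9 = ((1/24)t-9/64)(24t²+105t+99) + ((105/64)t+315/64)
  24t²+105t+99 = ((512/35)t+704/35)((105/64)t+315/64) + (0)
Last nonzero remainder: (105/64)t+315/64. Dividing through by 105/64 gives the monic gcd t+3.

t+3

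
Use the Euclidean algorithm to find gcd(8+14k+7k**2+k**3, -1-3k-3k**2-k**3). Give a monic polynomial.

Euclidean algorithm in ℚ[k]:
  k**3+7k**2+14k+8 = (-1)(-k**3-3k**2-3k-1) + (4k**2+11k+7)
  -k**3-3k**2-3k-1 = (-(1/4)k-1/16)(4k**2+11k+7) + (-(9/16)k-9/16)
  4k**2+11k+7 = (-(64/9)k-112/9)(-(9/16)k-9/16) + (0)
Last nonzero remainder: -(9/16)k-9/16. Dividing through by -9/16 gives the monic gcd k+1.

1+k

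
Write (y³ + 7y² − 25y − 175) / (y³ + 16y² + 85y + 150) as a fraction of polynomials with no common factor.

Euclidean algorithm in ℚ[y]:
  y³ + 7y² − 25y − 175 = (y³ + 16y² + 85y + 150) + (−9y² − 110y − 325)
  y³ + 16y² + 85y + 150 = (−(1/9)y − 34/81)(−9y² − 110y − 325) + ((220/81)y + 1100/81)
  −9y² − 110y − 325 = (−(729/220)y − 1053/44)((220/81)y + 1100/81) + (0)
Last nonzero remainder: (220/81)y + 1100/81. Dividing through by 220/81 gives the monic gcd y + 5.
Cancel y + 5 from numerator and denominator to get the reduced form.

(y² + 2y − 35)/(y² + 11y + 30)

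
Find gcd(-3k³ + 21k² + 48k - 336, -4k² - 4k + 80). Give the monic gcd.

k - 4

Repeated division with remainder:
  -3k³ + 21k² + 48k - 336 = ((3/4)k - 6)(-4k² - 4k + 80) + (-36k + 144)
  -4k² - 4k + 80 = ((1/9)k + 5/9)(-36k + 144) + (0)
Last nonzero remainder: -36k + 144. Dividing through by -36 gives the monic gcd k - 4.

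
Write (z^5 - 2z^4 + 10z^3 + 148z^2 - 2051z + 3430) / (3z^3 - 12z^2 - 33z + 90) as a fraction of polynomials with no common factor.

(z^3 + 5z^2 + 35z + 343)/(3z + 9)

Euclidean algorithm in ℚ[z]:
  z^5 - 2z^4 + 10z^3 + 148z^2 - 2051z + 3430 = ((1/3)z^2 + (2/3)z + 29/3)(3z^3 - 12z^2 - 33z + 90) + (256z^2 - 1792z + 2560)
  3z^3 - 12z^2 - 33z + 90 = ((3/256)z + 9/256)(256z^2 - 1792z + 2560) + (0)
Last nonzero remainder: 256z^2 - 1792z + 2560. Dividing through by 256 gives the monic gcd z^2 - 7z + 10.
Cancel z^2 - 7z + 10 from numerator and denominator to get the reduced form.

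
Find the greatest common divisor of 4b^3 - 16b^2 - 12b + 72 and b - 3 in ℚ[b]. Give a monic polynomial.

b - 3

By polynomial division,
  4b^3 - 16b^2 - 12b + 72 = (4b^2 - 4b - 24)(b - 3) + (0)
The last nonzero remainder b - 3 is already monic.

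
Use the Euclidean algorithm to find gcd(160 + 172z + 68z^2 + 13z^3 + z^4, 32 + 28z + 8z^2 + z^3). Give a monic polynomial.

By polynomial division,
  z^4 + 13z^3 + 68z^2 + 172z + 160 = (z + 5)(z^3 + 8z^2 + 28z + 32) + (0)
The last nonzero remainder z^3 + 8z^2 + 28z + 32 is already monic.

32 + 28z + 8z^2 + z^3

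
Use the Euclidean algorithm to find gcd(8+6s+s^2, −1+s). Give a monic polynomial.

1

Apply the Euclidean algorithm:
  s^2+6s+8 = (s+7)(s−1) + (15)
  s−1 = ((1/15)s−1/15)(15) + (0)
The last nonzero remainder is the constant 15, so the polynomials are coprime and gcd = 1.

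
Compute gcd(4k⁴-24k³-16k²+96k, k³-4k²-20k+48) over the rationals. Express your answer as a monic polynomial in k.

k²-8k+12

Euclidean algorithm in ℚ[k]:
  4k⁴-24k³-16k²+96k = (4k-8)(k³-4k²-20k+48) + (32k²-256k+384)
  k³-4k²-20k+48 = ((1/32)k+1/8)(32k²-256k+384) + (0)
Last nonzero remainder: 32k²-256k+384. Dividing through by 32 gives the monic gcd k²-8k+12.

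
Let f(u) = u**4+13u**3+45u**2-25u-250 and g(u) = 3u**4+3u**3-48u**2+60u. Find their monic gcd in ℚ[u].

u**2+3u-10

By polynomial division,
  u**4+13u**3+45u**2-25u-250 = (1/3)(3u**4+3u**3-48u**2+60u) + (12u**3+61u**2-45u-250)
  3u**4+3u**3-48u**2+60u = ((1/4)u-49/48)(12u**3+61u**2-45u-250) + ((1225/48)u**2+(1225/16)u-6125/24)
  12u**3+61u**2-45u-250 = ((576/1225)u+48/49)((1225/48)u**2+(1225/16)u-6125/24) + (0)
Last nonzero remainder: (1225/48)u**2+(1225/16)u-6125/24. Dividing through by 1225/48 gives the monic gcd u**2+3u-10.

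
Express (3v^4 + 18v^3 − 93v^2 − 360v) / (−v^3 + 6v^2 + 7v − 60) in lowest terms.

(−3v^2 − 24v)/(v − 4)

Euclidean algorithm in ℚ[v]:
  3v^4 + 18v^3 − 93v^2 − 360v = (−3v − 36)(−v^3 + 6v^2 + 7v − 60) + (144v^2 − 288v − 2160)
  −v^3 + 6v^2 + 7v − 60 = (−(1/144)v + 1/36)(144v^2 − 288v − 2160) + (0)
Last nonzero remainder: 144v^2 − 288v − 2160. Dividing through by 144 gives the monic gcd v^2 − 2v − 15.
Cancel v^2 − 2v − 15 from numerator and denominator to get the reduced form.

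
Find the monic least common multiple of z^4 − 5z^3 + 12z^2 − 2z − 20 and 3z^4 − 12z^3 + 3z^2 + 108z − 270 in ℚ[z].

z^6 − 5z^5 + 3z^4 + 43z^3 − 128z^2 + 18z + 180

Apply the Euclidean algorithm:
  z^4 − 5z^3 + 12z^2 − 2z − 20 = (1/3)(3z^4 − 12z^3 + 3z^2 + 108z − 270) + (−z^3 + 11z^2 − 38z + 70)
  3z^4 − 12z^3 + 3z^2 + 108z − 270 = (−3z − 21)(−z^3 + 11z^2 − 38z + 70) + (120z^2 − 480z + 1200)
  −z^3 + 11z^2 − 38z + 70 = (−(1/120)z + 7/120)(120z^2 − 480z + 1200) + (0)
Last nonzero remainder: 120z^2 − 480z + 1200. Dividing through by 120 gives the monic gcd z^2 − 4z + 10.
Then lcm(f, g) = f·g / gcd(f, g); expanding and making the result monic gives the answer.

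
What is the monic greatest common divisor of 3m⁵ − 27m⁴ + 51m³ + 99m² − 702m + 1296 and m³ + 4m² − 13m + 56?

m² − 3m + 8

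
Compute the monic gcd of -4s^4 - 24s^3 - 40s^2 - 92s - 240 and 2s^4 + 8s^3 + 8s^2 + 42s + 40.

s^3 + 3s^2 + s + 20

Apply the Euclidean algorithm:
  -4s^4 - 24s^3 - 40s^2 - 92s - 240 = (-2)(2s^4 + 8s^3 + 8s^2 + 42s + 40) + (-8s^3 - 24s^2 - 8s - 160)
  2s^4 + 8s^3 + 8s^2 + 42s + 40 = (-(1/4)s - 1/4)(-8s^3 - 24s^2 - 8s - 160) + (0)
Last nonzero remainder: -8s^3 - 24s^2 - 8s - 160. Dividing through by -8 gives the monic gcd s^3 + 3s^2 + s + 20.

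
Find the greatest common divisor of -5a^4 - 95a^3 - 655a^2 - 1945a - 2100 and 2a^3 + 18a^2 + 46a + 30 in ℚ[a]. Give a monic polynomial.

Repeated division with remainder:
  -5a^4 - 95a^3 - 655a^2 - 1945a - 2100 = (-(5/2)a - 25)(2a^3 + 18a^2 + 46a + 30) + (-90a^2 - 720a - 1350)
  2a^3 + 18a^2 + 46a + 30 = (-(1/45)a - 1/45)(-90a^2 - 720a - 1350) + (0)
Last nonzero remainder: -90a^2 - 720a - 1350. Dividing through by -90 gives the monic gcd a^2 + 8a + 15.

a^2 + 8a + 15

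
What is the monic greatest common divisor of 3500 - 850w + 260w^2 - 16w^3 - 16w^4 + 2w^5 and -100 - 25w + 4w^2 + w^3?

-25 + w^2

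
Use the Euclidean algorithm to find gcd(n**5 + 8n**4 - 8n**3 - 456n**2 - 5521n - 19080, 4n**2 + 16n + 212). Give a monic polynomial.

Apply the Euclidean algorithm:
  n**5 + 8n**4 - 8n**3 - 456n**2 - 5521n - 19080 = ((1/4)n**3 + n**2 - (77/4)n - 90)(4n**2 + 16n + 212) + (0)
Last nonzero remainder: 4n**2 + 16n + 212. Dividing through by 4 gives the monic gcd n**2 + 4n + 53.

n**2 + 4n + 53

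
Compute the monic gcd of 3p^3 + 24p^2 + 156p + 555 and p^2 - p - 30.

By polynomial division,
  3p^3 + 24p^2 + 156p + 555 = (3p + 27)(p^2 - p - 30) + (273p + 1365)
  p^2 - p - 30 = ((1/273)p - 2/91)(273p + 1365) + (0)
Last nonzero remainder: 273p + 1365. Dividing through by 273 gives the monic gcd p + 5.

p + 5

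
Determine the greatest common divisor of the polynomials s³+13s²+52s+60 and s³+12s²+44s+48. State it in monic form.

Repeated division with remainder:
  s³+13s²+52s+60 = (s³+12s²+44s+48) + (s²+8s+12)
  s³+12s²+44s+48 = (s+4)(s²+8s+12) + (0)
The last nonzero remainder s²+8s+12 is already monic.

s²+8s+12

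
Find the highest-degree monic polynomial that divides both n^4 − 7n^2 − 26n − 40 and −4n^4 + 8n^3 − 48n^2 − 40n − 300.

n^2 + 2n + 5

Repeated division with remainder:
  n^4 − 7n^2 − 26n − 40 = (−1/4)(−4n^4 + 8n^3 − 48n^2 − 40n − 300) + (2n^3 − 19n^2 − 36n − 115)
  −4n^4 + 8n^3 − 48n^2 − 40n − 300 = (−2n − 15)(2n^3 − 19n^2 − 36n − 115) + (−405n^2 − 810n − 2025)
  2n^3 − 19n^2 − 36n − 115 = (−(2/405)n + 23/405)(−405n^2 − 810n − 2025) + (0)
Last nonzero remainder: −405n^2 − 810n − 2025. Dividing through by −405 gives the monic gcd n^2 + 2n + 5.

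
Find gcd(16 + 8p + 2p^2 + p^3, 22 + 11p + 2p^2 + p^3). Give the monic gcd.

2 + p

Apply the Euclidean algorithm:
  p^3 + 2p^2 + 8p + 16 = (p^3 + 2p^2 + 11p + 22) + (-3p - 6)
  p^3 + 2p^2 + 11p + 22 = (-(1/3)p^2 - 11/3)(-3p - 6) + (0)
Last nonzero remainder: -3p - 6. Dividing through by -3 gives the monic gcd p + 2.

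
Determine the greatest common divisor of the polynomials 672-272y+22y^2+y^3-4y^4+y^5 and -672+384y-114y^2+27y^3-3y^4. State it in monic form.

By polynomial division,
  y^5-4y^4+y^3+22y^2-272y+672 = (-(1/3)y-5/3)(-3y^4+27y^3-114y^2+384y-672) + (8y^3-40y^2+144y-448)
  -3y^4+27y^3-114y^2+384y-672 = (-(3/8)y+3/2)(8y^3-40y^2+144y-448) + (0)
Last nonzero remainder: 8y^3-40y^2+144y-448. Dividing through by 8 gives the monic gcd y^3-5y^2+18y-56.

-56+18y-5y^2+y^3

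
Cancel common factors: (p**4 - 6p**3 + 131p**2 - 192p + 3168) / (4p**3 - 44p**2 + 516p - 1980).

(p**2 + 32)/(4p - 20)

Repeated division with remainder:
  p**4 - 6p**3 + 131p**2 - 192p + 3168 = ((1/4)p + 5/4)(4p**3 - 44p**2 + 516p - 1980) + (57p**2 - 342p + 5643)
  4p**3 - 44p**2 + 516p - 1980 = ((4/57)p - 20/57)(57p**2 - 342p + 5643) + (0)
Last nonzero remainder: 57p**2 - 342p + 5643. Dividing through by 57 gives the monic gcd p**2 - 6p + 99.
Cancel p**2 - 6p + 99 from numerator and denominator to get the reduced form.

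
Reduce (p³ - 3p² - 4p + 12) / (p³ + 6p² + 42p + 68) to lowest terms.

(p² - 5p + 6)/(p² + 4p + 34)

Repeated division with remainder:
  p³ - 3p² - 4p + 12 = (p³ + 6p² + 42p + 68) + (-9p² - 46p - 56)
  p³ + 6p² + 42p + 68 = (-(1/9)p - 8/81)(-9p² - 46p - 56) + ((2530/81)p + 5060/81)
  -9p² - 46p - 56 = (-(729/2530)p - 1134/1265)((2530/81)p + 5060/81) + (0)
Last nonzero remainder: (2530/81)p + 5060/81. Dividing through by 2530/81 gives the monic gcd p + 2.
Cancel p + 2 from numerator and denominator to get the reduced form.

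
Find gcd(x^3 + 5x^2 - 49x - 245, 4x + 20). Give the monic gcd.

x + 5

Repeated division with remainder:
  x^3 + 5x^2 - 49x - 245 = ((1/4)x^2 - 49/4)(4x + 20) + (0)
Last nonzero remainder: 4x + 20. Dividing through by 4 gives the monic gcd x + 5.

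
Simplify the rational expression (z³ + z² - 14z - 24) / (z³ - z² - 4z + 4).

Euclidean algorithm in ℚ[z]:
  z³ + z² - 14z - 24 = (z³ - z² - 4z + 4) + (2z² - 10z - 28)
  z³ - z² - 4z + 4 = ((1/2)z + 2)(2z² - 10z - 28) + (30z + 60)
  2z² - 10z - 28 = ((1/15)z - 7/15)(30z + 60) + (0)
Last nonzero remainder: 30z + 60. Dividing through by 30 gives the monic gcd z + 2.
Cancel z + 2 from numerator and denominator to get the reduced form.

(z² - z - 12)/(z² - 3z + 2)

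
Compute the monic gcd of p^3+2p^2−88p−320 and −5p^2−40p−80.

p+4

Repeated division with remainder:
  p^3+2p^2−88p−320 = (−(1/5)p+6/5)(−5p^2−40p−80) + (−56p−224)
  −5p^2−40p−80 = ((5/56)p+5/14)(−56p−224) + (0)
Last nonzero remainder: −56p−224. Dividing through by −56 gives the monic gcd p+4.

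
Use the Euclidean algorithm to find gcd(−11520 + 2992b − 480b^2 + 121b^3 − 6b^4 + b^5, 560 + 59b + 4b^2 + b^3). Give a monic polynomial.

Euclidean algorithm in ℚ[b]:
  b^5 − 6b^4 + 121b^3 − 480b^2 + 2992b − 11520 = (b^2 − 10b + 102)(b^3 + 4b^2 + 59b + 560) + (−858b^2 + 2574b − 68640)
  b^3 + 4b^2 + 59b + 560 = (−(1/858)b − 7/858)(−858b^2 + 2574b − 68640) + (0)
Last nonzero remainder: −858b^2 + 2574b − 68640. Dividing through by −858 gives the monic gcd b^2 − 3b + 80.

80 − 3b + b^2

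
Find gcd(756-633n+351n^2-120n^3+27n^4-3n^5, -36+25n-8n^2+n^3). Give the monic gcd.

-36+25n-8n^2+n^3

Repeated division with remainder:
  -3n^5+27n^4-120n^3+351n^2-633n+756 = (-3n^2+3n-21)(n^3-8n^2+25n-36) + (0)
The last nonzero remainder n^3-8n^2+25n-36 is already monic.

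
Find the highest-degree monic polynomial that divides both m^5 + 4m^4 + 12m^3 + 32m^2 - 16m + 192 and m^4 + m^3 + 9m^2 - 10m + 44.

m^2 - 2m + 4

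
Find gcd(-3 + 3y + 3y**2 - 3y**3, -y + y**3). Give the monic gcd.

Repeated division with remainder:
  -3y**3 + 3y**2 + 3y - 3 = (-3)(y**3 - y) + (3y**2 - 3)
  y**3 - y = ((1/3)y)(3y**2 - 3) + (0)
Last nonzero remainder: 3y**2 - 3. Dividing through by 3 gives the monic gcd y**2 - 1.

-1 + y**2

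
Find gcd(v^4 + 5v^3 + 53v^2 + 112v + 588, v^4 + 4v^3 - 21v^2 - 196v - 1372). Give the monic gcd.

v^2 + 4v + 28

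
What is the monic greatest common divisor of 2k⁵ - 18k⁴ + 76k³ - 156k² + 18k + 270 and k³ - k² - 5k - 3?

Repeated division with remainder:
  2k⁵ - 18k⁴ + 76k³ - 156k² + 18k + 270 = (2k² - 16k + 70)(k³ - k² - 5k - 3) + (-160k² + 320k + 480)
  k³ - k² - 5k - 3 = (-(1/160)k - 1/160)(-160k² + 320k + 480) + (0)
Last nonzero remainder: -160k² + 320k + 480. Dividing through by -160 gives the monic gcd k² - 2k - 3.

k² - 2k - 3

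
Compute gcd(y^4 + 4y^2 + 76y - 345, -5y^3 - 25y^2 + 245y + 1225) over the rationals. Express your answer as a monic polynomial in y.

Repeated division with remainder:
  y^4 + 4y^2 + 76y - 345 = (-(1/5)y + 1)(-5y^3 - 25y^2 + 245y + 1225) + (78y^2 + 76y - 1570)
  -5y^3 - 25y^2 + 245y + 1225 = (-(5/78)y - 785/3042)(78y^2 + 76y - 1570) + ((249400/1521)y + 1247000/1521)
  78y^2 + 76y - 1570 = ((59319/124700)y - 238797/124700)((249400/1521)y + 1247000/1521) + (0)
Last nonzero remainder: (249400/1521)y + 1247000/1521. Dividing through by 249400/1521 gives the monic gcd y + 5.

y + 5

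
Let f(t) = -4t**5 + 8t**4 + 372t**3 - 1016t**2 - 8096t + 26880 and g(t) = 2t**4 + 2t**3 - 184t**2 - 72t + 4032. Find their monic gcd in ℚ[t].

t**3 + 7t**2 - 50t - 336

Apply the Euclidean algorithm:
  -4t**5 + 8t**4 + 372t**3 - 1016t**2 - 8096t + 26880 = (-2t + 6)(2t**4 + 2t**3 - 184t**2 - 72t + 4032) + (-8t**3 - 56t**2 + 400t + 2688)
  2t**4 + 2t**3 - 184t**2 - 72t + 4032 = (-(1/4)t + 3/2)(-8t**3 - 56t**2 + 400t + 2688) + (0)
Last nonzero remainder: -8t**3 - 56t**2 + 400t + 2688. Dividing through by -8 gives the monic gcd t**3 + 7t**2 - 50t - 336.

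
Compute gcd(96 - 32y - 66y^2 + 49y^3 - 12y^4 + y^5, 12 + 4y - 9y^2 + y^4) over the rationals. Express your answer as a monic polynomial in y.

-2 - y + y^2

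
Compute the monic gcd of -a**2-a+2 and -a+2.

1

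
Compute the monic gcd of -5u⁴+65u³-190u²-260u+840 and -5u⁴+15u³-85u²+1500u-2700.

u²-8u+12

By polynomial division,
  -5u⁴+65u³-190u²-260u+840 = (-5u⁴+15u³-85u²+1500u-2700) + (50u³-105u²-1760u+3540)
  -5u⁴+15u³-85u²+1500u-2700 = (-(1/10)u+9/100)(50u³-105u²-1760u+3540) + (-(5031/20)u²+(10062/5)u-15093/5)
  50u³-105u²-1760u+3540 = (-(1000/5031)u-5900/5031)(-(5031/20)u²+(10062/5)u-15093/5) + (0)
Last nonzero remainder: -(5031/20)u²+(10062/5)u-15093/5. Dividing through by -5031/20 gives the monic gcd u²-8u+12.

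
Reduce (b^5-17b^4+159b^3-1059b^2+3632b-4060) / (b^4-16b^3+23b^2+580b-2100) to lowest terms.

(b^3-5b^2+64b-116)/(b^2-4b-60)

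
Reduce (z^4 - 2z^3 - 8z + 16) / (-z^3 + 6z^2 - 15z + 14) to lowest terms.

(-z^3 + 8)/(z^2 - 4z + 7)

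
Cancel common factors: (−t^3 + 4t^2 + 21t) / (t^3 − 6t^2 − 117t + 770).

Repeated division with remainder:
  −t^3 + 4t^2 + 21t = (−1)(t^3 − 6t^2 − 117t + 770) + (−2t^2 − 96t + 770)
  t^3 − 6t^2 − 117t + 770 = (−(1/2)t + 27)(−2t^2 − 96t + 770) + (2860t − 20020)
  −2t^2 − 96t + 770 = (−(1/1430)t − 1/26)(2860t − 20020) + (0)
Last nonzero remainder: 2860t − 20020. Dividing through by 2860 gives the monic gcd t − 7.
Cancel t − 7 from numerator and denominator to get the reduced form.

(−t^2 − 3t)/(t^2 + t − 110)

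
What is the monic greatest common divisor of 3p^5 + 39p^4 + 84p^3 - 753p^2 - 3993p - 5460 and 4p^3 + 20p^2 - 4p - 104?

p^2 + 7p + 13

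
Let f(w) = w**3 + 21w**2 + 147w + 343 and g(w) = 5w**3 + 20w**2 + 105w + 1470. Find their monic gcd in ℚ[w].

Repeated division with remainder:
  w**3 + 21w**2 + 147w + 343 = (1/5)(5w**3 + 20w**2 + 105w + 1470) + (17w**2 + 126w + 49)
  5w**3 + 20w**2 + 105w + 1470 = ((5/17)w - 290/289)(17w**2 + 126w + 49) + ((62720/289)w + 439040/289)
  17w**2 + 126w + 49 = ((4913/62720)w + 289/8960)((62720/289)w + 439040/289) + (0)
Last nonzero remainder: (62720/289)w + 439040/289. Dividing through by 62720/289 gives the monic gcd w + 7.

w + 7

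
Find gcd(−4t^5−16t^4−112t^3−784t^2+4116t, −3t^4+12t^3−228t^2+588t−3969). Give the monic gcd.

t^2+49

Apply the Euclidean algorithm:
  −4t^5−16t^4−112t^3−784t^2+4116t = ((4/3)t+32/3)(−3t^4+12t^3−228t^2+588t−3969) + (64t^3+864t^2+3136t+42336)
  −3t^4+12t^3−228t^2+588t−3969 = (−(3/64)t+105/128)(64t^3+864t^2+3136t+42336) + (−(3159/4)t^2−154791/4)
  64t^3+864t^2+3136t+42336 = (−(256/3159)t−128/117)(−(3159/4)t^2−154791/4) + (0)
Last nonzero remainder: −(3159/4)t^2−154791/4. Dividing through by −3159/4 gives the monic gcd t^2+49.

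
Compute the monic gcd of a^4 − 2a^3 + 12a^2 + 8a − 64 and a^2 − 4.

a^2 − 4

Repeated division with remainder:
  a^4 − 2a^3 + 12a^2 + 8a − 64 = (a^2 − 2a + 16)(a^2 − 4) + (0)
The last nonzero remainder a^2 − 4 is already monic.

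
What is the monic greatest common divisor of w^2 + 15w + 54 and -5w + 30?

1

Apply the Euclidean algorithm:
  w^2 + 15w + 54 = (-(1/5)w - 21/5)(-5w + 30) + (180)
  -5w + 30 = (-(1/36)w + 1/6)(180) + (0)
The last nonzero remainder is the constant 180, so the polynomials are coprime and gcd = 1.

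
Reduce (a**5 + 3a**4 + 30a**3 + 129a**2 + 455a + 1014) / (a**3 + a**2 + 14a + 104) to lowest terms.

(a**3 + 6a**2 + 22a + 39)/(a + 4)

Repeated division with remainder:
  a**5 + 3a**4 + 30a**3 + 129a**2 + 455a + 1014 = (a**2 + 2a + 14)(a**3 + a**2 + 14a + 104) + (−17a**2 + 51a − 442)
  a**3 + a**2 + 14a + 104 = (−(1/17)a − 4/17)(−17a**2 + 51a − 442) + (0)
Last nonzero remainder: −17a**2 + 51a − 442. Dividing through by −17 gives the monic gcd a**2 − 3a + 26.
Cancel a**2 − 3a + 26 from numerator and denominator to get the reduced form.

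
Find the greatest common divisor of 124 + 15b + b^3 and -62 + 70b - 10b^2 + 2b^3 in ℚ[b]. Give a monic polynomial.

By polynomial division,
  b^3 + 15b + 124 = (1/2)(2b^3 - 10b^2 + 70b - 62) + (5b^2 - 20b + 155)
  2b^3 - 10b^2 + 70b - 62 = ((2/5)b - 2/5)(5b^2 - 20b + 155) + (0)
Last nonzero remainder: 5b^2 - 20b + 155. Dividing through by 5 gives the monic gcd b^2 - 4b + 31.

31 - 4b + b^2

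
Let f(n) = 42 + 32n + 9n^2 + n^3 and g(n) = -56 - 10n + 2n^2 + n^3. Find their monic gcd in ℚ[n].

14 + 6n + n^2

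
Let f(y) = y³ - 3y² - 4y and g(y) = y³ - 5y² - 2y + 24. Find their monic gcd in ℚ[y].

Repeated division with remainder:
  y³ - 3y² - 4y = (y³ - 5y² - 2y + 24) + (2y² - 2y - 24)
  y³ - 5y² - 2y + 24 = ((1/2)y - 2)(2y² - 2y - 24) + (6y - 24)
  2y² - 2y - 24 = ((1/3)y + 1)(6y - 24) + (0)
Last nonzero remainder: 6y - 24. Dividing through by 6 gives the monic gcd y - 4.

y - 4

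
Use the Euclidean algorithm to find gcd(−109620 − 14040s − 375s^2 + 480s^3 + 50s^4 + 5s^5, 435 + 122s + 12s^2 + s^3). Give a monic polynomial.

87 + 7s + s^2

Repeated division with remainder:
  5s^5 + 50s^4 + 480s^3 − 375s^2 − 14040s − 109620 = (5s^2 − 10s − 10)(s^3 + 12s^2 + 122s + 435) + (−1210s^2 − 8470s − 105270)
  s^3 + 12s^2 + 122s + 435 = (−(1/1210)s − 1/242)(−1210s^2 − 8470s − 105270) + (0)
Last nonzero remainder: −1210s^2 − 8470s − 105270. Dividing through by −1210 gives the monic gcd s^2 + 7s + 87.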